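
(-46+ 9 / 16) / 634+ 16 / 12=38395 / 30432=1.26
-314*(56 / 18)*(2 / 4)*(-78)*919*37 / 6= 1943203444 / 9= 215911493.78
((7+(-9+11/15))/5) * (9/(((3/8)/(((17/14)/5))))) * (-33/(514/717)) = 15285006/224875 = 67.97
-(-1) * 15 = 15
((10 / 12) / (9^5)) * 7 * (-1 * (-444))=2590 / 59049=0.04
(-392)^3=-60236288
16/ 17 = 0.94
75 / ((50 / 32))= 48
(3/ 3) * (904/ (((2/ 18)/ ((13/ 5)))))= 105768/ 5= 21153.60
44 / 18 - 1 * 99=-869 / 9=-96.56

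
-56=-56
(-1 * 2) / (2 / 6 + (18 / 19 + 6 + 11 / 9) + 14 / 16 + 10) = -2736 / 26509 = -0.10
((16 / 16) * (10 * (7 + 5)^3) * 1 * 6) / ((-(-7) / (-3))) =-311040 / 7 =-44434.29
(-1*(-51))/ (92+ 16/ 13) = 221/ 404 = 0.55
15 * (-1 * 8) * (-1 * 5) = 600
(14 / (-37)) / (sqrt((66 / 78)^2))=-182 / 407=-0.45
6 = 6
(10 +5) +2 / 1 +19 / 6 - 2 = 109 / 6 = 18.17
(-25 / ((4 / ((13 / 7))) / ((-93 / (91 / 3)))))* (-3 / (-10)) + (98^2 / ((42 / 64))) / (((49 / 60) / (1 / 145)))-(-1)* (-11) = 123.26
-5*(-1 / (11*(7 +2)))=5 / 99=0.05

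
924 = 924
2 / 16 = 1 / 8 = 0.12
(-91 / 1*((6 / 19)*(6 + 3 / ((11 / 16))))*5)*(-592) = 9696960 / 11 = 881541.82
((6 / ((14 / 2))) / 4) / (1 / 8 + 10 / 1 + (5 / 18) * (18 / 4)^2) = 2 / 147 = 0.01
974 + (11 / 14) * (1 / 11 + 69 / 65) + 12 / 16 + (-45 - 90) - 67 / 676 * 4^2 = 19852389 / 23660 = 839.07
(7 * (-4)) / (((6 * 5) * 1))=-14 / 15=-0.93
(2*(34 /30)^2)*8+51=16099 /225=71.55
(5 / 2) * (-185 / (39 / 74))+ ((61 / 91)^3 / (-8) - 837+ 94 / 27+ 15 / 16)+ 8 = -554133127823 / 325542672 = -1702.18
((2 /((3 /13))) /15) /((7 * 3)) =26 /945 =0.03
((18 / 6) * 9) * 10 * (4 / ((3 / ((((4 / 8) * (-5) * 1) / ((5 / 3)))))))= -540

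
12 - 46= -34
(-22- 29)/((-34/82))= 123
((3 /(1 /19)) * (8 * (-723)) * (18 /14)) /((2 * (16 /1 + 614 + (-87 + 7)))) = -385.35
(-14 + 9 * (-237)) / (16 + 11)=-2147 / 27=-79.52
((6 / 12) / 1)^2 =1 / 4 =0.25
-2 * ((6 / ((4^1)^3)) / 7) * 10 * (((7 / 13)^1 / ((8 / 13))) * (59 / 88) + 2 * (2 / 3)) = -20275 / 39424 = -0.51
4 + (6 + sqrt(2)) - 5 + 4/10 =sqrt(2) + 27/5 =6.81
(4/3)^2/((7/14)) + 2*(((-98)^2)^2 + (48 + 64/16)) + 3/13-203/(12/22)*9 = 43166071327/234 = 184470390.29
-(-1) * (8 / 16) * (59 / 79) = 59 / 158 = 0.37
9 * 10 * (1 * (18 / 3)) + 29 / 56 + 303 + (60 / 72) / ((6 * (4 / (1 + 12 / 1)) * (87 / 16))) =36990211 / 43848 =843.60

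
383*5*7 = 13405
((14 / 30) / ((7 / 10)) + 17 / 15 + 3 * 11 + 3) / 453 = 63 / 755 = 0.08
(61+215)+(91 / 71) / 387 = 7583743 / 27477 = 276.00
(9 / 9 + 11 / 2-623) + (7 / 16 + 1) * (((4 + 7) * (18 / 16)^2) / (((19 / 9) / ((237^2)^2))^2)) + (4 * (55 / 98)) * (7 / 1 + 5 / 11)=809605420187953036046184493 / 18113536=44696155415925031757.81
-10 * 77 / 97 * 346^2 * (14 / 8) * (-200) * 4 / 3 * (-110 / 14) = -1013994520000 / 291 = -3484517250.86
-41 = -41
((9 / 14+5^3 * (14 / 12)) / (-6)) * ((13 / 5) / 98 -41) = 15439213 / 15435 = 1000.27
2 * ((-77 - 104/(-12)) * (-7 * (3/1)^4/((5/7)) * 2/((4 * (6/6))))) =54243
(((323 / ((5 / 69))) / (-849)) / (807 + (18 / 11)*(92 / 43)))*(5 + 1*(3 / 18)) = -6407731 / 191457990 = -0.03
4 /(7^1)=4 /7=0.57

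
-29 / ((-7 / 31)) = 899 / 7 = 128.43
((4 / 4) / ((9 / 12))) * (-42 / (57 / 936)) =-919.58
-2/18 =-1/9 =-0.11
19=19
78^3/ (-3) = -158184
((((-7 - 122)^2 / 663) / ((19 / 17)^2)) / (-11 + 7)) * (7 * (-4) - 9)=185.87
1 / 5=0.20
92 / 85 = 1.08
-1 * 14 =-14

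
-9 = -9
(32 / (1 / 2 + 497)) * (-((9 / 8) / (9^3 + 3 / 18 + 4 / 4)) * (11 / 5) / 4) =-1188 / 21795475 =-0.00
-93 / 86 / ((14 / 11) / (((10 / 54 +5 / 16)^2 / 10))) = -73315 / 3483648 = -0.02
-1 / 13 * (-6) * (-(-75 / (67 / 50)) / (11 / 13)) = 22500 / 737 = 30.53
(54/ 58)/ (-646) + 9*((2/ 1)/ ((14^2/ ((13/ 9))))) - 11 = -4988589/ 458983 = -10.87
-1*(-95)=95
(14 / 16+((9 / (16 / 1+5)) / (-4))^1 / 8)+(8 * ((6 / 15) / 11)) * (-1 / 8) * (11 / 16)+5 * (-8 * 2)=-88663 / 1120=-79.16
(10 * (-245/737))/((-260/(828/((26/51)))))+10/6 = 8382160/373659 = 22.43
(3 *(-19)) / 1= -57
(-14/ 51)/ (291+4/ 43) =-0.00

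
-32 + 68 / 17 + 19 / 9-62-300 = -3491 / 9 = -387.89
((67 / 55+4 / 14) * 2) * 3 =3474 / 385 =9.02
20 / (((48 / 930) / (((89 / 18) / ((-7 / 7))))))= -68975 / 36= -1915.97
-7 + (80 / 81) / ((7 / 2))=-3809 / 567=-6.72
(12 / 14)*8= 48 / 7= 6.86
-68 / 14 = -34 / 7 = -4.86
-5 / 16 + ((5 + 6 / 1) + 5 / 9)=1619 / 144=11.24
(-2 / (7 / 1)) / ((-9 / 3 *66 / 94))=94 / 693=0.14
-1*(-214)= 214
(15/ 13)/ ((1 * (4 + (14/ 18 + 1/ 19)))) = 2565/ 10738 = 0.24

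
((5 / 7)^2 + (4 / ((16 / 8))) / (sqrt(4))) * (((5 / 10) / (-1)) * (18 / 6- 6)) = 111 / 49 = 2.27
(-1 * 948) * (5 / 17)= -4740 / 17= -278.82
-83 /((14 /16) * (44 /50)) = -8300 /77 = -107.79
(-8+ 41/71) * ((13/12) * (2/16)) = -6851/6816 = -1.01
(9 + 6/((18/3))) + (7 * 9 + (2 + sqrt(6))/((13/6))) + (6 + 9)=90.05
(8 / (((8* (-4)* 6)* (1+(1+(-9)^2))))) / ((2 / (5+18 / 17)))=-103 / 67728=-0.00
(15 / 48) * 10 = 25 / 8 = 3.12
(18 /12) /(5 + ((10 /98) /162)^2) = 94517766 /315059245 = 0.30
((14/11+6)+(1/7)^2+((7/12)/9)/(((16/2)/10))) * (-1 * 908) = -389771939/58212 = -6695.73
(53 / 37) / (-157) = -53 / 5809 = -0.01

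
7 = 7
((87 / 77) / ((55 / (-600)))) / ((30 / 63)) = -25.88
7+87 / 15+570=2914 / 5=582.80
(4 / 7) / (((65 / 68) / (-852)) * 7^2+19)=231744 / 7683193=0.03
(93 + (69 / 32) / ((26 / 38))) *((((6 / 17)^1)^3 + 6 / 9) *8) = 69824921 / 127738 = 546.63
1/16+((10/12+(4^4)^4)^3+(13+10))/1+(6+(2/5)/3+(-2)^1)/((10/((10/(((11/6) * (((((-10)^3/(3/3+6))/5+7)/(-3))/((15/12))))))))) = 56850326501526649234289285732442977/717552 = 79228162560381197786765680000.00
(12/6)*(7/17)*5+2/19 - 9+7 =718/323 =2.22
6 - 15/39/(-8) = 629/104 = 6.05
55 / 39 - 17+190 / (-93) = -7106 / 403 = -17.63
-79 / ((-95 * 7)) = 0.12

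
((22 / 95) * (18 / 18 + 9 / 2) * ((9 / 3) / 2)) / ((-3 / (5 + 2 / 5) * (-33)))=99 / 950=0.10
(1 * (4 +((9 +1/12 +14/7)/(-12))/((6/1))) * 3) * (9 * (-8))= -3323/4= -830.75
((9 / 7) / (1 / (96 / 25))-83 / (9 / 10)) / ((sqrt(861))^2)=-137474 / 1356075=-0.10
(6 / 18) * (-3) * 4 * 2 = -8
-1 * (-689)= 689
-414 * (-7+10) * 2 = -2484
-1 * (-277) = 277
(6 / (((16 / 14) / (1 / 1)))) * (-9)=-189 / 4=-47.25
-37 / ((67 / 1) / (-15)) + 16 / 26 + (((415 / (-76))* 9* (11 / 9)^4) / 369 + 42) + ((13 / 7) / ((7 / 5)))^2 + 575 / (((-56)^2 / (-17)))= 49.24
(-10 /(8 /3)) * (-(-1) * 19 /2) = -285 /8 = -35.62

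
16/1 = 16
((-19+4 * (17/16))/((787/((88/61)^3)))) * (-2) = 20103424/178634047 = 0.11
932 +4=936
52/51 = 1.02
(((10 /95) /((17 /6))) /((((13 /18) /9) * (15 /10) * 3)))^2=186624 /17631601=0.01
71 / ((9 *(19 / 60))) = 1420 / 57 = 24.91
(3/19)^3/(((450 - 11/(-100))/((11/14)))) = 0.00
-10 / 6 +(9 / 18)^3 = -37 / 24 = -1.54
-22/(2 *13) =-11/13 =-0.85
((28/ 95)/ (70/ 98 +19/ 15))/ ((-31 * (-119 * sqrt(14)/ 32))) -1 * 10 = -10 +12 * sqrt(14)/ 130169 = -10.00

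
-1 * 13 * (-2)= 26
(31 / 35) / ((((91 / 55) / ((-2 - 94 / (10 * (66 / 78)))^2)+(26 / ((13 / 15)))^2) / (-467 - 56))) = -172003717 / 334187075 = -0.51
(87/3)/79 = 29/79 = 0.37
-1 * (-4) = 4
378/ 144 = 21/ 8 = 2.62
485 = 485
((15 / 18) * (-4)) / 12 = -5 / 18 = -0.28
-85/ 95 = -17/ 19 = -0.89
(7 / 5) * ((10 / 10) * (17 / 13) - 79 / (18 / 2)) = -6118 / 585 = -10.46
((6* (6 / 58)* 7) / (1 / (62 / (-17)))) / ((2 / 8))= -31248 / 493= -63.38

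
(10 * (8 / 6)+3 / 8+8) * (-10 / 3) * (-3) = 2605 / 12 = 217.08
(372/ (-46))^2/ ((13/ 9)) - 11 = 235717/ 6877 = 34.28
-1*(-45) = 45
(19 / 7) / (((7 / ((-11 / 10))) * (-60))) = 0.01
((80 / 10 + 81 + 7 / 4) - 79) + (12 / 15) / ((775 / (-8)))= 181997 / 15500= 11.74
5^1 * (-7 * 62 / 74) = -1085 / 37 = -29.32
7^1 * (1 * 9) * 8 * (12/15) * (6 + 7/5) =2983.68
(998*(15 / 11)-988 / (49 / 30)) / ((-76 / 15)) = -3056175 / 20482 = -149.21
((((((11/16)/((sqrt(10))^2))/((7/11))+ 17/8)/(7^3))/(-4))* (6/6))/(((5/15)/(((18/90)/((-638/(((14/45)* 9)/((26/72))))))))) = 67527/5689684000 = 0.00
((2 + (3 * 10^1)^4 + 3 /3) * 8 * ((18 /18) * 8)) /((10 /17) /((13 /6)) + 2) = 22822076.56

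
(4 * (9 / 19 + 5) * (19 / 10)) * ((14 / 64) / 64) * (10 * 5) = 7.11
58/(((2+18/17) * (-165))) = -0.11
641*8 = 5128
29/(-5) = -29/5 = -5.80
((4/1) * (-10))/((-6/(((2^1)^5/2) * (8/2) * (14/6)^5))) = 21512960/729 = 29510.23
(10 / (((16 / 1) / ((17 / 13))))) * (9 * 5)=3825 / 104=36.78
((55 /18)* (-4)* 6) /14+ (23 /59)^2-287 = -21351788 /73101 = -292.09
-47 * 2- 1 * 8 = -102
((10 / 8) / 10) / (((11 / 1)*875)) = 1 / 77000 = 0.00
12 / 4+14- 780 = -763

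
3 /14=0.21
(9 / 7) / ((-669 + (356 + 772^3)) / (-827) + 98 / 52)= -193518 / 83737795309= -0.00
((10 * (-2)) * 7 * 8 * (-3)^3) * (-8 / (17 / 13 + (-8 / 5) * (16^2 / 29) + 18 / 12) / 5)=60802560 / 14221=4275.55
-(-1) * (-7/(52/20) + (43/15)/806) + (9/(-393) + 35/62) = -2.15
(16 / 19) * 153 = 2448 / 19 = 128.84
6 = 6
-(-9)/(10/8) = 36/5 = 7.20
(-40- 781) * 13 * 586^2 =-3665065508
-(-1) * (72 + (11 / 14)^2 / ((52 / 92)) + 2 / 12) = 559991 / 7644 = 73.26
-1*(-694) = 694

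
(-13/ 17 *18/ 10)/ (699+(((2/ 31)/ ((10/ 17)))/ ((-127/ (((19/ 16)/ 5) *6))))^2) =-4835990328000/ 2455815093680779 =-0.00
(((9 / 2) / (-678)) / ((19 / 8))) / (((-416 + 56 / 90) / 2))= 135 / 10032931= 0.00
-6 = -6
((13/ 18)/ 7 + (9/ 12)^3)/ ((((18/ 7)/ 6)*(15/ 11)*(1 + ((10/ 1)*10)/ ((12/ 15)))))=23287/ 3265920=0.01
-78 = -78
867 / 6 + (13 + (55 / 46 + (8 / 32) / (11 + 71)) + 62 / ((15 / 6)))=6921571 / 37720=183.50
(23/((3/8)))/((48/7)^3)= 7889/41472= 0.19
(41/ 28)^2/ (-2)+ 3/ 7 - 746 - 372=-1754033/ 1568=-1118.64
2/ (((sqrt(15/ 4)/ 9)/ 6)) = 72 * sqrt(15)/ 5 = 55.77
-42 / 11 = -3.82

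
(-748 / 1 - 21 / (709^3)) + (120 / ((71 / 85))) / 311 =-5882890367459353 / 7869686705149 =-747.54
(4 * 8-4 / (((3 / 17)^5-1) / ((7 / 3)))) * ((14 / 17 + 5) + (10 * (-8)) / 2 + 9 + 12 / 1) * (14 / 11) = -3584792960 / 5171451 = -693.19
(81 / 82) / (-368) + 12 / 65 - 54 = -105560913 / 1961440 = -53.82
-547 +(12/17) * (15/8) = -18553/34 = -545.68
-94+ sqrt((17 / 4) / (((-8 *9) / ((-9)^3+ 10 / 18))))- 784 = -878+ sqrt(55726) / 36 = -871.44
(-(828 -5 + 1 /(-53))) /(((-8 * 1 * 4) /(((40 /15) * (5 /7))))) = 109045 /2226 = 48.99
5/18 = 0.28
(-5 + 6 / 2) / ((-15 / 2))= 4 / 15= 0.27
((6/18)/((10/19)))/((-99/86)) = -817/1485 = -0.55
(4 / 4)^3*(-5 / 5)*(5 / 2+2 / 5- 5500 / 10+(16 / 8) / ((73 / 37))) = 398643 / 730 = 546.09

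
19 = 19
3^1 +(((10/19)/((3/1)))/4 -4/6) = 271/114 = 2.38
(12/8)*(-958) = -1437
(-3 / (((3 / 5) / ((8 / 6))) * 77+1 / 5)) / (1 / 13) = -780 / 697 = -1.12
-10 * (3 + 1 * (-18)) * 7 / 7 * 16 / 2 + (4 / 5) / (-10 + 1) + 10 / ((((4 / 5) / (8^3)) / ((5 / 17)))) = 2357932 / 765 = 3082.26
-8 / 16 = -1 / 2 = -0.50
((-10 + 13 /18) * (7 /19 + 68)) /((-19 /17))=1229287 /2166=567.54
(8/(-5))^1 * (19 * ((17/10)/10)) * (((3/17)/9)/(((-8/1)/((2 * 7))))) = 133/750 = 0.18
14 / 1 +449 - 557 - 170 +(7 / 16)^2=-67535 / 256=-263.81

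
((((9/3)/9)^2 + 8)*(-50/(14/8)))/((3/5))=-73000/189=-386.24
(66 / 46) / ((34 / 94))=1551 / 391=3.97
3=3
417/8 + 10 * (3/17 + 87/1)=125649/136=923.89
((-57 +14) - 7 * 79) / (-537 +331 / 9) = 1.19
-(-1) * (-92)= -92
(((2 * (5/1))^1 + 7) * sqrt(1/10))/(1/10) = 17 * sqrt(10) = 53.76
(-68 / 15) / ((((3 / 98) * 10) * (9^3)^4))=-3332 / 63546645708225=-0.00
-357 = -357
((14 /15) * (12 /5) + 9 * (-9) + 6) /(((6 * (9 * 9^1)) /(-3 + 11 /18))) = 78217 /218700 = 0.36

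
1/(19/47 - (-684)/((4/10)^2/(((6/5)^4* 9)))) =1175/93744043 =0.00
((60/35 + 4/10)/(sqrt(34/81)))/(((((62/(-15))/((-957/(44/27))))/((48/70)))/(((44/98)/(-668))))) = -77439483 * sqrt(34)/2113096090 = -0.21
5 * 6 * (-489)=-14670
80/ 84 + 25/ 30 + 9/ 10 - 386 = -383.31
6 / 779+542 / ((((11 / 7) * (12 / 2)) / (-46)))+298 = -60316214 / 25707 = -2346.30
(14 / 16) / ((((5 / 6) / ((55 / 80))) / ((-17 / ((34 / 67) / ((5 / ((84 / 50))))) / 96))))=-18425 / 24576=-0.75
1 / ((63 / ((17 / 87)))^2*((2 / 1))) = 0.00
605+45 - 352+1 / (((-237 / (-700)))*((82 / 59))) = 300.13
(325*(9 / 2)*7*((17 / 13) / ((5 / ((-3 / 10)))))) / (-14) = 459 / 8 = 57.38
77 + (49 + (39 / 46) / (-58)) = 336129 / 2668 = 125.99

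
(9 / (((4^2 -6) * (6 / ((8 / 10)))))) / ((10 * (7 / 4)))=6 / 875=0.01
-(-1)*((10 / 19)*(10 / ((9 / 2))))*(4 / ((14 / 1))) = 400 / 1197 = 0.33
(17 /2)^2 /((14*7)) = 289 /392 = 0.74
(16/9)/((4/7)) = 28/9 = 3.11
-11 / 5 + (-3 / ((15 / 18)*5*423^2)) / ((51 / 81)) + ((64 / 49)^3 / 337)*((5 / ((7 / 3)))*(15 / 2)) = -545537457385211 / 260555849100575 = -2.09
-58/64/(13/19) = -551/416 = -1.32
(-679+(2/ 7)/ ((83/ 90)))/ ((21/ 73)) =-2359.26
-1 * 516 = -516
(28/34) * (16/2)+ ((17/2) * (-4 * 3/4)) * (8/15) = -596/85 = -7.01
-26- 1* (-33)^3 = 35911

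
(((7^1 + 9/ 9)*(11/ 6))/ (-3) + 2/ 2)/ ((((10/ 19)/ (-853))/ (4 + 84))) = 4991756/ 9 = 554639.56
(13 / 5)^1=13 / 5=2.60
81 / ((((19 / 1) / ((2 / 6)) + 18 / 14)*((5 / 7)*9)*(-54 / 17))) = -49 / 720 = -0.07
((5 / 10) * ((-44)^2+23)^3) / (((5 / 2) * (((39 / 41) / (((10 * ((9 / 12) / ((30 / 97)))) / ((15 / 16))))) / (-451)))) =-5993119297491348 / 325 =-18440367069204.15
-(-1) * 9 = 9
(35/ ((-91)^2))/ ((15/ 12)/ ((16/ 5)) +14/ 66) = 0.01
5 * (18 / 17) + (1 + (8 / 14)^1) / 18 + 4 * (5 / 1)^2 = 225727 / 2142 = 105.38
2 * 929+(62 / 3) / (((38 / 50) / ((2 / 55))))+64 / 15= 1947102 / 1045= 1863.26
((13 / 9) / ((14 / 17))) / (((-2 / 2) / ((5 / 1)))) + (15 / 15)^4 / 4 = -2147 / 252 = -8.52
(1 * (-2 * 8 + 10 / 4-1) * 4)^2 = 3364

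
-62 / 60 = -31 / 30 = -1.03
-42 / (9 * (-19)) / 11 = 14 / 627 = 0.02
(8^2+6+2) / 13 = 72 / 13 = 5.54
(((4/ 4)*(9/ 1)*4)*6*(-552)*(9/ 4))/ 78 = -44712/ 13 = -3439.38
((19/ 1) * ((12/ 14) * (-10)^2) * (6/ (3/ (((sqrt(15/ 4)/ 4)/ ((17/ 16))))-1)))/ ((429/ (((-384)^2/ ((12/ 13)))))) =5603328000/ 65219+9525657600 * sqrt(15)/ 65219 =651589.89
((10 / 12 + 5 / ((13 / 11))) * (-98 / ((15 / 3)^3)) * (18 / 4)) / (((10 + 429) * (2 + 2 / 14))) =-27097 / 1426750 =-0.02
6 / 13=0.46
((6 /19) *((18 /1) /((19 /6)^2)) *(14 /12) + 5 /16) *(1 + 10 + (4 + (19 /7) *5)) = 27.82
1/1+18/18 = 2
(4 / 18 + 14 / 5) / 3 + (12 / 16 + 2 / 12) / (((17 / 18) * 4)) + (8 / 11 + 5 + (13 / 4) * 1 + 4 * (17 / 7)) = 28191857 / 1413720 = 19.94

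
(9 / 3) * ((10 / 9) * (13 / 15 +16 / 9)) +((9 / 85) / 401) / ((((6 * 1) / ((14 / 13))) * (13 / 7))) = 1370970839 / 155529855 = 8.81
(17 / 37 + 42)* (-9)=-14139 / 37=-382.14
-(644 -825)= 181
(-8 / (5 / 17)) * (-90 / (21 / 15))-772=6836 / 7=976.57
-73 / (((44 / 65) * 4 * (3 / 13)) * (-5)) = 12337 / 528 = 23.37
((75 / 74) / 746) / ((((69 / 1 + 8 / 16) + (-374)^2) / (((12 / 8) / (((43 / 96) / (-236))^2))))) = 3208089600 / 793585805851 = 0.00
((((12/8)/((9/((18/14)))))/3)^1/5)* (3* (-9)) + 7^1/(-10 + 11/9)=-6543/5530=-1.18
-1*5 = -5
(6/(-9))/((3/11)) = -22/9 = -2.44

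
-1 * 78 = -78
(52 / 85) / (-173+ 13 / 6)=-312 / 87125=-0.00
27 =27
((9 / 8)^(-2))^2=4096 / 6561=0.62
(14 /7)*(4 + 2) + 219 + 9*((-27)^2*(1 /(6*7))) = 5421 /14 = 387.21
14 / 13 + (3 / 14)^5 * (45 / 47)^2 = 16639141999 / 15444691808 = 1.08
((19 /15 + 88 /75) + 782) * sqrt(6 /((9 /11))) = 6537 * sqrt(66) /25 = 2124.27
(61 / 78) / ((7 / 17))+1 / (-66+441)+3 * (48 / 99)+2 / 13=878459 / 250250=3.51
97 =97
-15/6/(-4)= 5/8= 0.62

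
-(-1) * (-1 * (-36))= 36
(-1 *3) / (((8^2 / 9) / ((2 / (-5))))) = 27 / 160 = 0.17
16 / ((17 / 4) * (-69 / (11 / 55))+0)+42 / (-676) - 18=-35827457 / 1982370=-18.07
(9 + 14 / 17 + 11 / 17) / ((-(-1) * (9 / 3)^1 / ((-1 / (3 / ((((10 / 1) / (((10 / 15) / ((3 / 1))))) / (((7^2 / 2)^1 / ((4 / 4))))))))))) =-1780 / 833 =-2.14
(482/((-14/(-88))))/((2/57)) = 604428/7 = 86346.86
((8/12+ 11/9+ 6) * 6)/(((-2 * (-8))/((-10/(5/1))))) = -71/12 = -5.92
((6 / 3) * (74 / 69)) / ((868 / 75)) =925 / 4991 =0.19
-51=-51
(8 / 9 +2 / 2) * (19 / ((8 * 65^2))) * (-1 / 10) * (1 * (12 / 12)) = -323 / 3042000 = -0.00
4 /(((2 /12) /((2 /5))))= 48 /5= 9.60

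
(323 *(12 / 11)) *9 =34884 / 11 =3171.27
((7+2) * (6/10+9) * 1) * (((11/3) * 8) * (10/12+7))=19852.80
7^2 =49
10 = 10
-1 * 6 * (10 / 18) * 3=-10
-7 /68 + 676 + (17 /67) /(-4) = 1539549 /2278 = 675.83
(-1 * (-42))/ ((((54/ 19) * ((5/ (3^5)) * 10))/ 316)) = 22695.12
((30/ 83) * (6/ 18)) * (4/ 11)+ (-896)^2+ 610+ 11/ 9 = 803427.27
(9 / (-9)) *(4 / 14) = -2 / 7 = -0.29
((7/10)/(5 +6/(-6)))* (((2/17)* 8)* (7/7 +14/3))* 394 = 5516/15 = 367.73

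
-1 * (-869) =869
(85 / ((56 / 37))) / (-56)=-3145 / 3136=-1.00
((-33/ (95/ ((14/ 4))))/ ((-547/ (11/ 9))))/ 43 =847/ 13406970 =0.00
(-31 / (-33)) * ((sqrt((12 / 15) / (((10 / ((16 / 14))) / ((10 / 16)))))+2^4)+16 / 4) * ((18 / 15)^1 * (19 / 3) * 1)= 144.49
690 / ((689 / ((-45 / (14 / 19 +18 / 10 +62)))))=-0.70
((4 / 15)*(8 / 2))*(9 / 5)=48 / 25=1.92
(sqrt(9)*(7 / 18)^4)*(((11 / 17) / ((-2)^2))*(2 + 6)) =26411 / 297432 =0.09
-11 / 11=-1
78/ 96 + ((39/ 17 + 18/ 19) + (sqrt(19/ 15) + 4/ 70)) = 5.24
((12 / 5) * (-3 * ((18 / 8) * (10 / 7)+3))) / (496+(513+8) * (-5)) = 522 / 24605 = 0.02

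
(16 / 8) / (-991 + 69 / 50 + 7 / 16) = -800 / 395673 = -0.00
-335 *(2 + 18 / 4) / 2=-4355 / 4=-1088.75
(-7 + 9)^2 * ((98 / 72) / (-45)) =-0.12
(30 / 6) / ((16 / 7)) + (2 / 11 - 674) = -118207 / 176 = -671.63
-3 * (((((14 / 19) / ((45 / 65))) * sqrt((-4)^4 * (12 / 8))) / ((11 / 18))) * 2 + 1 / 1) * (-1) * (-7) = -1454.41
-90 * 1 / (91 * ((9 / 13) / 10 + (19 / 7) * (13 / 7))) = -0.19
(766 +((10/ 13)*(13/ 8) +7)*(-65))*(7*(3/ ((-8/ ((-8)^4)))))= -2470272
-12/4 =-3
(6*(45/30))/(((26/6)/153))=4131/13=317.77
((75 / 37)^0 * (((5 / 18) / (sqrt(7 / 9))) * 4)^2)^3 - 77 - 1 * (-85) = 3000376 / 250047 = 12.00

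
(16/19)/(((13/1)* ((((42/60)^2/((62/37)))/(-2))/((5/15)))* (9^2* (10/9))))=-19840/12090897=-0.00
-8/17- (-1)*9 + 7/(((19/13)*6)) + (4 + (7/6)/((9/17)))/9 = 786221/78489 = 10.02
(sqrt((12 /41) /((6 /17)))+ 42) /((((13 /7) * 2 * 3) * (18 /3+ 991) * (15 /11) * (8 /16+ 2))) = 77 * sqrt(1394) /119565225+ 1078 /972075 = 0.00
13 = 13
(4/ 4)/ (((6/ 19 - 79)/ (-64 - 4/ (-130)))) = 0.81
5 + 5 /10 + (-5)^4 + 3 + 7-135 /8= 4989 /8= 623.62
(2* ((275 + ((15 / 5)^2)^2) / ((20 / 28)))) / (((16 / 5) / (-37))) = -23051 / 2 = -11525.50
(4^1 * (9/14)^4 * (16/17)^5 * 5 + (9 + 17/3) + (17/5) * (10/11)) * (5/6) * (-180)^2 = 20533561563258000/37499843227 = 547563.93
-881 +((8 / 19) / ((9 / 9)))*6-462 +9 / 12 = -101819 / 76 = -1339.72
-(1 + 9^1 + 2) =-12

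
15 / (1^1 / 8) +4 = 124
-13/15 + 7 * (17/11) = 1642/165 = 9.95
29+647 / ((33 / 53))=35248 / 33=1068.12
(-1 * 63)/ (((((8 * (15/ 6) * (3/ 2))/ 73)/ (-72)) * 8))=13797/ 10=1379.70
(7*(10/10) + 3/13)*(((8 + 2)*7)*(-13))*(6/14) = -2820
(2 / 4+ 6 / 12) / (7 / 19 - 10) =-19 / 183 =-0.10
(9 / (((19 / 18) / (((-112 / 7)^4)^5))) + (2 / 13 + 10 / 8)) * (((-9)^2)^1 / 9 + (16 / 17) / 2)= 1639622567813815423003697309771 / 16796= 97619824232782532924725970.00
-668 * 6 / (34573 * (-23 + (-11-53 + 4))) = 4008 / 2869559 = 0.00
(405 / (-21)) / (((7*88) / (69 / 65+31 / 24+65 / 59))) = -408843 / 3779776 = -0.11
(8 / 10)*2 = 8 / 5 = 1.60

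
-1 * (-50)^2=-2500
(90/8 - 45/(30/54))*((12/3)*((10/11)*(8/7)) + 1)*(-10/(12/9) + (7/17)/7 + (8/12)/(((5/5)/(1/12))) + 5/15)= 13279253/5236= 2536.14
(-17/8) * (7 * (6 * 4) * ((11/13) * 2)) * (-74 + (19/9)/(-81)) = 44723.13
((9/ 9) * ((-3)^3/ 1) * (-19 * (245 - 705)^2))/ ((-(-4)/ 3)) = 81413100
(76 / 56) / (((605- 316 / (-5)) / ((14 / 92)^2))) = 665 / 14139112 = 0.00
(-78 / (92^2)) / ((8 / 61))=-2379 / 33856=-0.07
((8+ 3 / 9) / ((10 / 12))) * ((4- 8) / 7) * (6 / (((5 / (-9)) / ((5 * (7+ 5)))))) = 25920 / 7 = 3702.86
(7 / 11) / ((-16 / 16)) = -7 / 11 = -0.64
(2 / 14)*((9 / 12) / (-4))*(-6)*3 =27 / 56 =0.48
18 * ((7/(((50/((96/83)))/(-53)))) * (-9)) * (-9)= -25964064/2075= -12512.80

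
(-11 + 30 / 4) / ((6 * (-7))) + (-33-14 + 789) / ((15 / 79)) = 78159 / 20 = 3907.95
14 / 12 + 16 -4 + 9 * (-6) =-245 / 6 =-40.83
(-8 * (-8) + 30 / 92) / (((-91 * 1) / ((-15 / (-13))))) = -44385 / 54418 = -0.82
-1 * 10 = -10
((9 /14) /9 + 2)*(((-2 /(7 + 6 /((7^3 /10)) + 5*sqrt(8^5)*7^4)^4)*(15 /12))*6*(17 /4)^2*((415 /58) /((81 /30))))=-1830161419375639315753513917357054742598664318772625 /27443689880695644629926492376890571391566806078586415284100347406859760928 + 178030133787775090830605773674899969193010000*sqrt(2) /285871769590579631561734295592610118662154229985275159209378618821455843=-0.00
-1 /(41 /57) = -57 /41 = -1.39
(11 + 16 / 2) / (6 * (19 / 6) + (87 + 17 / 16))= 304 / 1713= 0.18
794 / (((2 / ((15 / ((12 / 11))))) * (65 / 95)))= 7978.17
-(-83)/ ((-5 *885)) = -83/ 4425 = -0.02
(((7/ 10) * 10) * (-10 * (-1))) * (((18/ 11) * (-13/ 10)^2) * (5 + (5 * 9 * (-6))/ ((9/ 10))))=-628173/ 11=-57106.64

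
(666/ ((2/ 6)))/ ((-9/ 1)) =-222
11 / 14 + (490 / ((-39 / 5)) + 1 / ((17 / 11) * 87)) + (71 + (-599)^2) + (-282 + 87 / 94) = 755980052056 / 2108561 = 358528.90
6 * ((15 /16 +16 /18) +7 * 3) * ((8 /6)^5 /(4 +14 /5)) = 1051840 /12393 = 84.87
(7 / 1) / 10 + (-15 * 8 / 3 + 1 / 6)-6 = -45.13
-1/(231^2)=-1/53361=-0.00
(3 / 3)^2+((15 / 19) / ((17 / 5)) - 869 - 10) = -283519 / 323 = -877.77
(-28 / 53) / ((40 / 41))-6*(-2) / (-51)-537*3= -14522109 / 9010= -1611.78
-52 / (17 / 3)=-156 / 17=-9.18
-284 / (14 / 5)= -710 / 7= -101.43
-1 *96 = -96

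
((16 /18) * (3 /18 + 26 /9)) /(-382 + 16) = -0.01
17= 17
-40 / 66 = -0.61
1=1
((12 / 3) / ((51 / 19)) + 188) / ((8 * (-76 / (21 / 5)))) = -2114 / 1615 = -1.31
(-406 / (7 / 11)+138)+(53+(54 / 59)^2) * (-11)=-3801999 / 3481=-1092.21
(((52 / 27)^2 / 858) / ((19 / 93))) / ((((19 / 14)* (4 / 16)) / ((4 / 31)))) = 23296 / 2894859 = 0.01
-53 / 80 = -0.66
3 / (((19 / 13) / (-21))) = -819 / 19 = -43.11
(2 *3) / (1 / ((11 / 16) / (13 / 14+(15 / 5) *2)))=231 / 388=0.60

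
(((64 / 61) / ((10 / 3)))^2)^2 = 84934656 / 8653650625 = 0.01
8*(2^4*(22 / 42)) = 1408 / 21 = 67.05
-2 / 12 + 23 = 137 / 6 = 22.83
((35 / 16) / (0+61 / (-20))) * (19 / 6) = -3325 / 1464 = -2.27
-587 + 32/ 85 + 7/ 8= -585.75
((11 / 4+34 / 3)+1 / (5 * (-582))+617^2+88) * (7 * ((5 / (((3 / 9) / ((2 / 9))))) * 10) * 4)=103422858140 / 291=355405010.79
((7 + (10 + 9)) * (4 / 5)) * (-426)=-44304 / 5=-8860.80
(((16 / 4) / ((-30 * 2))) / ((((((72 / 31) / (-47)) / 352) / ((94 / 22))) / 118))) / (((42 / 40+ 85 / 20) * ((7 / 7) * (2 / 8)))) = 258576704 / 1431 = 180696.51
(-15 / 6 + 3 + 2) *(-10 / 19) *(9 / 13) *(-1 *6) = 1350 / 247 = 5.47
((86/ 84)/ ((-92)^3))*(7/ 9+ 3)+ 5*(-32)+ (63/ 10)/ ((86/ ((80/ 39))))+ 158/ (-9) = -14594985412277/ 82269165888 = -177.41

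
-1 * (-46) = 46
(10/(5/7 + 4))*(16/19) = 1.79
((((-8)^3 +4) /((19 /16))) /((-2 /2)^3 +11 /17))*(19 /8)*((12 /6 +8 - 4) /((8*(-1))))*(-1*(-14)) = -30226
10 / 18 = 5 / 9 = 0.56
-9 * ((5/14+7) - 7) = -45/14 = -3.21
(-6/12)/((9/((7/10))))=-7/180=-0.04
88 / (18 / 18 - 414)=-88 / 413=-0.21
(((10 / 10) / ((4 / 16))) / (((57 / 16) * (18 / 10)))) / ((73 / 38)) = 0.32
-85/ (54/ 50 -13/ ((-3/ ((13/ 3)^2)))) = -57375/ 55654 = -1.03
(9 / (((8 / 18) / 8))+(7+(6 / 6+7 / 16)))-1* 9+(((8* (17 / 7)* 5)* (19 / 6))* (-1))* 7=-95611 / 48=-1991.90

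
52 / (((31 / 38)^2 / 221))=16594448 / 961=17267.90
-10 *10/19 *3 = -300/19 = -15.79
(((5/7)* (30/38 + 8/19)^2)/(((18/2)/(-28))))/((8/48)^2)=-42320/361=-117.23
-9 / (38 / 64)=-288 / 19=-15.16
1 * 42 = 42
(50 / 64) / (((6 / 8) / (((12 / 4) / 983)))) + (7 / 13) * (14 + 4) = 991189 / 102232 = 9.70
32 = 32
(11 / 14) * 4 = 3.14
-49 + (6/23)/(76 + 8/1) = -15777/322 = -49.00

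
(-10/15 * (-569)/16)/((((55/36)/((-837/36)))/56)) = -20204.67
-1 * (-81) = 81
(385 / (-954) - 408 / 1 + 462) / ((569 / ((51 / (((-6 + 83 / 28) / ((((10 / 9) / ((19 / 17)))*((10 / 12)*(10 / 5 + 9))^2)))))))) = -18405881725 / 139234869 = -132.19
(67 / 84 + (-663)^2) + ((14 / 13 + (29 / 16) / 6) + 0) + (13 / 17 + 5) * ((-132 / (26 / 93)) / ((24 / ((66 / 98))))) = 65270251559 / 148512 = 439494.80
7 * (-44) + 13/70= -21547/70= -307.81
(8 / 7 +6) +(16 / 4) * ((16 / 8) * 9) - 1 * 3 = 533 / 7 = 76.14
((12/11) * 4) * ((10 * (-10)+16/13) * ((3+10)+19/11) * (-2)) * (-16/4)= -79875072/1573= -50778.81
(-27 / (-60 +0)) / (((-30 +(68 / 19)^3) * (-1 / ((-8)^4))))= -31606272 / 271655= -116.35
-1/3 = -0.33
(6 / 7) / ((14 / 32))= 96 / 49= 1.96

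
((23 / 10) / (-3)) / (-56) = 23 / 1680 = 0.01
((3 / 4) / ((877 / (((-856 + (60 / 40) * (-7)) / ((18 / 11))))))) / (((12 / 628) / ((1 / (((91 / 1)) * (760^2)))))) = -2992891 / 6637899340800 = -0.00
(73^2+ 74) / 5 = 5403 / 5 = 1080.60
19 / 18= 1.06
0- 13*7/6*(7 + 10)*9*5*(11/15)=-17017/2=-8508.50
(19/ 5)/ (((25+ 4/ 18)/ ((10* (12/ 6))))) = 3.01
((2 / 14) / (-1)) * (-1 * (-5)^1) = -5 / 7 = -0.71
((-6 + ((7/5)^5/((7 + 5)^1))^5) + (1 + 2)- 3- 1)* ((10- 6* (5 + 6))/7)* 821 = 425083369870287134816437453/9269714355468750000000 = 45857.22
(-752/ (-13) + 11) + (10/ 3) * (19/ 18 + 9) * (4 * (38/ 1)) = 1812445/ 351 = 5163.66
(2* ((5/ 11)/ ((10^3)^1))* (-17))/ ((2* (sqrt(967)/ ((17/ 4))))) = -289* sqrt(967)/ 8509600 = -0.00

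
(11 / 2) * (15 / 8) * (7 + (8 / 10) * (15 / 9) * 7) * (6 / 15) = 539 / 8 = 67.38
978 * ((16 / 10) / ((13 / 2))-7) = -429342 / 65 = -6605.26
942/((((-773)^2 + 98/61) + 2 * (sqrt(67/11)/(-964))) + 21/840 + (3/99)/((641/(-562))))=27489627567659822400 * sqrt(737)/55243092885667448339060456899369 + 87090088882147064565926825520/55243092885667448339060456899369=0.00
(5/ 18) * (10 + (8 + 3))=35/ 6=5.83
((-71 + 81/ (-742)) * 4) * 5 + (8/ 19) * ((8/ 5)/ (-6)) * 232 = -153128854/ 105735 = -1448.23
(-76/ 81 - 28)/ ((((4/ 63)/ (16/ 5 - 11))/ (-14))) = -746564/ 15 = -49770.93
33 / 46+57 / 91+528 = 2215833 / 4186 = 529.34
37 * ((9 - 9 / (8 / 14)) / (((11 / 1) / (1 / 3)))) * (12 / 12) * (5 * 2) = -1665 / 22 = -75.68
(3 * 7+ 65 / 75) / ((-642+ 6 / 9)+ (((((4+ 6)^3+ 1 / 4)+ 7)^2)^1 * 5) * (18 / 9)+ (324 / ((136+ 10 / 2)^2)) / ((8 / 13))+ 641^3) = 5796416 / 72504576977735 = 0.00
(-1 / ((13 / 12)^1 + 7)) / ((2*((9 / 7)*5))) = -14 / 1455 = -0.01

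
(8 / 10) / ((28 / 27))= 0.77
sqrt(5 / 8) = 0.79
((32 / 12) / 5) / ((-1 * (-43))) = 8 / 645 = 0.01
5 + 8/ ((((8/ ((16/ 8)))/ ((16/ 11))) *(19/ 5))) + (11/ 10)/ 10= 122799/ 20900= 5.88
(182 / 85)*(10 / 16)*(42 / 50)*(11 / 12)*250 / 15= 7007 / 408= 17.17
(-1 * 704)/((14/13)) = -4576/7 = -653.71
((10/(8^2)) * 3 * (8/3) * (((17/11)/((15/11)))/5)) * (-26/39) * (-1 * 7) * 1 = 119/90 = 1.32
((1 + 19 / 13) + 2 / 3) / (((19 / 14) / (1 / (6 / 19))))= 7.30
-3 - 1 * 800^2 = -640003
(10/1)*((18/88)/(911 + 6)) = 45/20174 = 0.00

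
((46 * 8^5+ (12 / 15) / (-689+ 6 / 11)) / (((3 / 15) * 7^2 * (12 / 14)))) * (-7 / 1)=-28537487338 / 22719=-1256106.67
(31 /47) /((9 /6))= 62 /141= 0.44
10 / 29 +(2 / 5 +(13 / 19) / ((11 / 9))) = 1.30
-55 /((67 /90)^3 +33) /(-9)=4455000 /24357763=0.18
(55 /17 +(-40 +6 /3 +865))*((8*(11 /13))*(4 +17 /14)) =45334168 /1547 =29304.57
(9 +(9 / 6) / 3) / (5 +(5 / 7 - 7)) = -133 / 18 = -7.39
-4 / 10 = -2 / 5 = -0.40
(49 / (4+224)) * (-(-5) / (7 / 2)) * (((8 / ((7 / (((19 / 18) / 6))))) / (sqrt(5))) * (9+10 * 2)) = 0.80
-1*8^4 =-4096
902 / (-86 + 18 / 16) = -7216 / 679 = -10.63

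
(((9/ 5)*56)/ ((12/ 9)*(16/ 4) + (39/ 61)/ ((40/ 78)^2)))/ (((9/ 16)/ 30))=393523200/ 568357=692.39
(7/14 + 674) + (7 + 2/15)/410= 2074141/3075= 674.52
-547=-547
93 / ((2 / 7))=651 / 2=325.50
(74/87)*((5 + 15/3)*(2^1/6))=740/261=2.84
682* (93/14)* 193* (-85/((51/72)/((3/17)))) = -2203419240/119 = -18516128.07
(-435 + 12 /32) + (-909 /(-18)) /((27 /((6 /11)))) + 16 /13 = -4451723 /10296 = -432.37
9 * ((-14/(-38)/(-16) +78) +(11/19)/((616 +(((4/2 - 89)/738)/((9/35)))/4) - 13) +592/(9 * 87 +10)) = 708.52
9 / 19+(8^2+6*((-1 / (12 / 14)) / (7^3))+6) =65592 / 931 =70.45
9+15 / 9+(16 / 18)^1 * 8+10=250 / 9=27.78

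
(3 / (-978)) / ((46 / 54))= -27 / 7498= -0.00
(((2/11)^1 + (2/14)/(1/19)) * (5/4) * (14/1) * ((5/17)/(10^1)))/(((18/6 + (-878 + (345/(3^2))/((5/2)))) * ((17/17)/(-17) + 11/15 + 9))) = -0.00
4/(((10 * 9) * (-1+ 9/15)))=-0.11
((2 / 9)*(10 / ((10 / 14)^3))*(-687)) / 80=-78547 / 1500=-52.36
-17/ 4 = -4.25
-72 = -72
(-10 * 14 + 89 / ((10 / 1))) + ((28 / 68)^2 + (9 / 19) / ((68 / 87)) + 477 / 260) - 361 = -174706251 / 356915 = -489.49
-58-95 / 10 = -135 / 2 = -67.50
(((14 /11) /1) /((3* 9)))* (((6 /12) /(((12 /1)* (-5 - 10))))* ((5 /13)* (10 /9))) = -0.00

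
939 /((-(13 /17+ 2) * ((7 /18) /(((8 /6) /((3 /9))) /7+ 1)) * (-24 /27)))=14223033 /9212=1543.97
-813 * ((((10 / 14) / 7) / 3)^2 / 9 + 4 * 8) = -1686546007 / 64827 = -26016.10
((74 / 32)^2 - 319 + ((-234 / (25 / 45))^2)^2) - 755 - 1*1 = 5035857333033801 / 160000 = 31474108331.46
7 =7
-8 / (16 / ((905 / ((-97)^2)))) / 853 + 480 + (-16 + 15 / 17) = 126856996477 / 272879818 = 464.88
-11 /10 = -1.10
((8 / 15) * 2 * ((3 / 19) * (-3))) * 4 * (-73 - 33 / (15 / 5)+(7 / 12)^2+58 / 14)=320612 / 1995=160.71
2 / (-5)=-2 / 5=-0.40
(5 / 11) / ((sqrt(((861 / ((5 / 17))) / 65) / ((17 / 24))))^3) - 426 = -426 +8125*sqrt(7462) / 782834976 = -426.00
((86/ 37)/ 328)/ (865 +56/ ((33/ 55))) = 129/ 17445500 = 0.00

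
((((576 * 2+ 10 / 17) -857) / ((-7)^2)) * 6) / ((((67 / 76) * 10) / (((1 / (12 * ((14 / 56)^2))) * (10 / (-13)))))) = -4.21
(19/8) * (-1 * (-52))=247/2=123.50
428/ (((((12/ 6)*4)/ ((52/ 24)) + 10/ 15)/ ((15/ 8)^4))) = 42251625/ 34816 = 1213.57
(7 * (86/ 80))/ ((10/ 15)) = 903/ 80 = 11.29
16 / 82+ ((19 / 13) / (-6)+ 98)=313249 / 3198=97.95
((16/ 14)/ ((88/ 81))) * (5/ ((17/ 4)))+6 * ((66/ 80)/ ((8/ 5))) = 181431/ 41888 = 4.33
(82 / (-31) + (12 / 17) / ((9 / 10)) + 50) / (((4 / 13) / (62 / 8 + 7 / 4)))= 4699669 / 3162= 1486.30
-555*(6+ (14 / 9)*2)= -15170 / 3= -5056.67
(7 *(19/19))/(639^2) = 7/408321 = 0.00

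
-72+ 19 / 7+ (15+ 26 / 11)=-3998 / 77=-51.92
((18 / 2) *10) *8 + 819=1539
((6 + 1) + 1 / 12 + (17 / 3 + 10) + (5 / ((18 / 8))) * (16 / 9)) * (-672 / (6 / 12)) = -968912 / 27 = -35885.63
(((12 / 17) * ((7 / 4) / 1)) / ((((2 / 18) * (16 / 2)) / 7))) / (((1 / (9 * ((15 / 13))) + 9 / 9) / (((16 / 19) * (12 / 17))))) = 1071630 / 203167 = 5.27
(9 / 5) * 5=9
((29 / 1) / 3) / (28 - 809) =-29 / 2343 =-0.01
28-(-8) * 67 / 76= 666 / 19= 35.05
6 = 6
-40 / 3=-13.33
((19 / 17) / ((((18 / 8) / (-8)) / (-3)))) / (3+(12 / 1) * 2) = 608 / 1377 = 0.44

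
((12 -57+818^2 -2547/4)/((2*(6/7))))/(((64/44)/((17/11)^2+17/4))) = 20045246193/11264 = 1779585.07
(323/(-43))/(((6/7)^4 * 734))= -775523/40904352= -0.02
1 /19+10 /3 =193 /57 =3.39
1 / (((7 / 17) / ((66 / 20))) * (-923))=-561 / 64610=-0.01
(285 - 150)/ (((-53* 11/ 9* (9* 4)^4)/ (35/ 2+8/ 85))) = -997/ 45669888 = -0.00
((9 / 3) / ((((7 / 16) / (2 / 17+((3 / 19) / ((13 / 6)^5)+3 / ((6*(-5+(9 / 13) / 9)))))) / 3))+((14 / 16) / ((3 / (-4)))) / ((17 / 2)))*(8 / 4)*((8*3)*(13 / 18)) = 5271742207 / 581187789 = 9.07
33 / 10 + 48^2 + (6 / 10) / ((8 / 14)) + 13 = 46427 / 20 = 2321.35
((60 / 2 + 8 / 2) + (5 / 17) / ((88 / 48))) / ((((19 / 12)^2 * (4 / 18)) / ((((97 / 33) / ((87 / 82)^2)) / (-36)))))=-8332864928 / 1873521771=-4.45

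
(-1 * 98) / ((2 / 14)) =-686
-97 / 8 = -12.12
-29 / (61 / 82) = -2378 / 61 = -38.98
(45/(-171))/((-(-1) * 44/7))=-35/836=-0.04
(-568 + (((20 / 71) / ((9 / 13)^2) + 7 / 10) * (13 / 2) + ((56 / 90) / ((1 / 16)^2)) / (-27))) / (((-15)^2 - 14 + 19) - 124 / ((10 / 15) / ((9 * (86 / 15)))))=195141569 / 3232384056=0.06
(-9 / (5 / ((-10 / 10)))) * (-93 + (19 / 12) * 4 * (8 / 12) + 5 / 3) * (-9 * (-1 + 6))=7056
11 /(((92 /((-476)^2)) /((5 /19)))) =3115420 /437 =7129.11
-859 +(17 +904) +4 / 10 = 312 / 5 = 62.40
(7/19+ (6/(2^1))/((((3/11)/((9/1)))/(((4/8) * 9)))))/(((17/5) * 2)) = 84715/1292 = 65.57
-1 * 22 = -22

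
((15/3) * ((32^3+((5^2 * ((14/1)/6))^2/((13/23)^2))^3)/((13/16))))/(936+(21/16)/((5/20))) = 272129293394356140868672/34444982676429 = 7900404420.31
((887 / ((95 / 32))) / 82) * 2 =28384 / 3895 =7.29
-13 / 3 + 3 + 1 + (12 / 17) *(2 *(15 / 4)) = 253 / 51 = 4.96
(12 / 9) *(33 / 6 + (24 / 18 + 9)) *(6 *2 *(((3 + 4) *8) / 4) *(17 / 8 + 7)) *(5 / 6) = 242725 / 9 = 26969.44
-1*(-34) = 34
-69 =-69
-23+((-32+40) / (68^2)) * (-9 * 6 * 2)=-6701 / 289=-23.19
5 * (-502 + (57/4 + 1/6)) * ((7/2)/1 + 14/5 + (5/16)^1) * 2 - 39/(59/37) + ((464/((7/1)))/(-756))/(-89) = -7172915020153/222306336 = -32265.90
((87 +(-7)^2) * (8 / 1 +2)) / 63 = 1360 / 63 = 21.59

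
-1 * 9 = -9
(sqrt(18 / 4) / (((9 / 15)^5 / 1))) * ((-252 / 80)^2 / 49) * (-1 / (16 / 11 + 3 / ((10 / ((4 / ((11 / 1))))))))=-6875 * sqrt(2) / 2752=-3.53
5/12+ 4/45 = 91/180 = 0.51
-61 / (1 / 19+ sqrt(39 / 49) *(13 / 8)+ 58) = -4008990272 / 3812906473+ 16031288 *sqrt(39) / 3812906473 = -1.03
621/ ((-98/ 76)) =-23598/ 49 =-481.59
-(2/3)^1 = -0.67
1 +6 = 7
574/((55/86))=49364/55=897.53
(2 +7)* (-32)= -288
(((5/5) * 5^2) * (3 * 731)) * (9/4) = 493425/4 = 123356.25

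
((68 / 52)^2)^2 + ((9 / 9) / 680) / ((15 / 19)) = 852456859 / 291322200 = 2.93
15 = 15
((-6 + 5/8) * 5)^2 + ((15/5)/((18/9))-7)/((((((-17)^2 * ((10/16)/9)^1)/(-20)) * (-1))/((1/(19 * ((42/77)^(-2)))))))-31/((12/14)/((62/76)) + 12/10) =27633556429/39008064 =708.41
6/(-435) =-2/145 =-0.01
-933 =-933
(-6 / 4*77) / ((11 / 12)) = -126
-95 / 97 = -0.98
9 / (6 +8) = 9 / 14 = 0.64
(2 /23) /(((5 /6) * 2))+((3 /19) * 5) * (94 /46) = 3639 /2185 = 1.67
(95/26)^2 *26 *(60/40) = 27075/52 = 520.67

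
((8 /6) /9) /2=2 /27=0.07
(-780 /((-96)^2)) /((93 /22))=-715 /35712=-0.02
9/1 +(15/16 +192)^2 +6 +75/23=219287607/5888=37243.14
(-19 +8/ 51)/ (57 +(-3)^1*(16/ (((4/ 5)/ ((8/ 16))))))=-961/ 1377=-0.70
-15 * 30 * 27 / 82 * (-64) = 9482.93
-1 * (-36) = 36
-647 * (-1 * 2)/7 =1294/7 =184.86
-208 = -208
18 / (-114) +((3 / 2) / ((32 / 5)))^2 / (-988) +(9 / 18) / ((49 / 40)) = 49616111 / 198295552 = 0.25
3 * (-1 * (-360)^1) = 1080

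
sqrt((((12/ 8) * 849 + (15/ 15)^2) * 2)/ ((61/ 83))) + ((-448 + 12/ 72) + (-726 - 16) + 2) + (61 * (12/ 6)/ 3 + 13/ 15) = -11463/ 10 + sqrt(12905587)/ 61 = -1087.41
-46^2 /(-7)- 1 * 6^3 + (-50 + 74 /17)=4836 /119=40.64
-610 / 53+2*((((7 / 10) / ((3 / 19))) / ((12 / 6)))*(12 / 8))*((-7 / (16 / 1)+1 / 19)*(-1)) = -151793 / 16960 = -8.95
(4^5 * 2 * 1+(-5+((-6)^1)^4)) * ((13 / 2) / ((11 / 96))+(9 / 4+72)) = 19242657 / 44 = 437333.11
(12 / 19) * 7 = 84 / 19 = 4.42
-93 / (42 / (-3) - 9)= 93 / 23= 4.04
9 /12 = 3 /4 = 0.75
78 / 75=1.04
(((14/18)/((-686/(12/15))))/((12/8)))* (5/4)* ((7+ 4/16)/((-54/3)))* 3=29/31752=0.00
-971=-971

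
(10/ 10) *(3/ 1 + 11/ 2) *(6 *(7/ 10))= 357/ 10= 35.70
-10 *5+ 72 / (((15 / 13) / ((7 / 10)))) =-158 / 25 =-6.32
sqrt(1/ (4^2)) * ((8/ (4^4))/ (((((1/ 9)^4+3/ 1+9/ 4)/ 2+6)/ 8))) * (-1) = -6561/ 905426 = -0.01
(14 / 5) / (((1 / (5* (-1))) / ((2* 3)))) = -84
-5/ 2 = -2.50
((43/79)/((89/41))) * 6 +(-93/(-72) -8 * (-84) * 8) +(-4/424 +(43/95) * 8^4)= 6145146046151/849626040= 7232.77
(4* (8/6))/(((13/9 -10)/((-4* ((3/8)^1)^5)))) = 729/39424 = 0.02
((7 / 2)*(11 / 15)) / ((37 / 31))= 2.15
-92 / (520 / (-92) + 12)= -14.49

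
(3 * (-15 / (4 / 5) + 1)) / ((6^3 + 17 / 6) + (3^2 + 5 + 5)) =-639 / 2854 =-0.22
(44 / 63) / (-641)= -44 / 40383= -0.00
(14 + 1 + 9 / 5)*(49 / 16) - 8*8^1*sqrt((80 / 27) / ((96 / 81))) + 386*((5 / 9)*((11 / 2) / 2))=115411 / 180 - 32*sqrt(10)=539.98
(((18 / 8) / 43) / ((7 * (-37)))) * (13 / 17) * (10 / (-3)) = 195 / 378658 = 0.00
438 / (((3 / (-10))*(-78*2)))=365 / 39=9.36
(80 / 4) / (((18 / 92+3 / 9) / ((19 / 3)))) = 17480 / 73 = 239.45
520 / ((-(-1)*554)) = 260 / 277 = 0.94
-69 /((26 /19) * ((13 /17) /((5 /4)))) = -111435 /1352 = -82.42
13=13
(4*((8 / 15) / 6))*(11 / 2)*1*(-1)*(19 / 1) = -37.16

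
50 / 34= 1.47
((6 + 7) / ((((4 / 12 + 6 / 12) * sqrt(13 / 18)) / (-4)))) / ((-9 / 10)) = 16 * sqrt(26) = 81.58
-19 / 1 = -19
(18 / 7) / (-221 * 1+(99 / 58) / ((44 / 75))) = -4176 / 354179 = -0.01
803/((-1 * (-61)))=803/61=13.16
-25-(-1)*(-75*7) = -550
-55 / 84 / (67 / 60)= -275 / 469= -0.59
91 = 91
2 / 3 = 0.67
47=47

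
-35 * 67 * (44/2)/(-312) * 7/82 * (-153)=-9208815/4264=-2159.67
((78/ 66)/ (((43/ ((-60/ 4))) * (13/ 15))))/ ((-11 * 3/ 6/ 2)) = 900/ 5203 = 0.17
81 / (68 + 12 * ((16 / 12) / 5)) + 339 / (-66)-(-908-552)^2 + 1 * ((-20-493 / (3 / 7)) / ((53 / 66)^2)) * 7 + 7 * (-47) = -23591102399471 / 11000044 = -2144637.09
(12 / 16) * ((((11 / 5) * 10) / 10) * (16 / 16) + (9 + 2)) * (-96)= -4752 / 5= -950.40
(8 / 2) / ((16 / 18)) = 9 / 2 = 4.50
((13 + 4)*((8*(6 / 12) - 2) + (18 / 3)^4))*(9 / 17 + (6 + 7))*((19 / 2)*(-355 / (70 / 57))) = -5738909055 / 7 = -819844150.71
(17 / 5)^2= 289 / 25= 11.56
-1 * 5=-5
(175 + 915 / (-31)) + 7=4727 / 31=152.48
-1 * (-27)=27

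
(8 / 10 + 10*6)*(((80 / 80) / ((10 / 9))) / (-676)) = -342 / 4225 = -0.08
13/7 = 1.86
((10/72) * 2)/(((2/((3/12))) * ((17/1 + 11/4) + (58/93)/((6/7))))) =0.00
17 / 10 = 1.70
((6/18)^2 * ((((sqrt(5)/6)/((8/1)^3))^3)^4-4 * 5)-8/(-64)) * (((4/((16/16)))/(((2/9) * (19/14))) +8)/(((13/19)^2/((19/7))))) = -486149756211519490472430464760403644731913602347/1880276850065886607339300636497572242378457088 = -258.55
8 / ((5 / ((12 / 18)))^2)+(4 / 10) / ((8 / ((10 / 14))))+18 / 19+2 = 374099 / 119700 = 3.13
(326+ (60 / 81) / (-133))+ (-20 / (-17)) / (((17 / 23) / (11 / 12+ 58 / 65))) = 260997839 / 793611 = 328.87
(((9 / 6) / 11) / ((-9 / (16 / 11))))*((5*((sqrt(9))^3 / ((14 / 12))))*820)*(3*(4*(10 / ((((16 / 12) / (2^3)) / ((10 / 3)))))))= -4250880000 / 847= -5018748.52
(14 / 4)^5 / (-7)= -2401 / 32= -75.03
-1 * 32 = -32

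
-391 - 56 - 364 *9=-3723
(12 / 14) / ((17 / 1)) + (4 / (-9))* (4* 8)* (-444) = 6314.72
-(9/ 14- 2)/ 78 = 0.02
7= 7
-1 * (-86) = 86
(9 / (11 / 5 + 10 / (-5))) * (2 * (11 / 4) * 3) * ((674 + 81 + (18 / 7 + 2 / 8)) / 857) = 31510215 / 47992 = 656.57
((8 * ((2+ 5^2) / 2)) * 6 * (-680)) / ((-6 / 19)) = 1395360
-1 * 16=-16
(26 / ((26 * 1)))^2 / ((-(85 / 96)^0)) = -1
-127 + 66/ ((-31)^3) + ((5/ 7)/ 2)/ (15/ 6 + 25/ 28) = -71827355/ 566029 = -126.90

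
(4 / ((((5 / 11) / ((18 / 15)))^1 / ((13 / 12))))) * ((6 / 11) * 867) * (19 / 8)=642447 / 50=12848.94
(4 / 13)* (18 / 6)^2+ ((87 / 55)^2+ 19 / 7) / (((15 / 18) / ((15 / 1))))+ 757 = 234992647 / 275275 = 853.67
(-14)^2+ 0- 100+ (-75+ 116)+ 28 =165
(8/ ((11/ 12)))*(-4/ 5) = -6.98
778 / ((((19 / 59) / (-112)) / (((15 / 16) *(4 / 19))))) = -19278840 / 361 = -53403.99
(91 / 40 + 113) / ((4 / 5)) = 4611 / 32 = 144.09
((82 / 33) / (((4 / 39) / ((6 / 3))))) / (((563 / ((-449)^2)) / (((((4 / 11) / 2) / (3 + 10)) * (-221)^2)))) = 807404344162 / 68123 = 11852154.84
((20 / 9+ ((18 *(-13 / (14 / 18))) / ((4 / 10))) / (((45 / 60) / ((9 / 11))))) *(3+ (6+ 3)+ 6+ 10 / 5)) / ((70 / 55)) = -5670800 / 441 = -12858.96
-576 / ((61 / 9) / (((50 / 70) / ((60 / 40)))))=-17280 / 427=-40.47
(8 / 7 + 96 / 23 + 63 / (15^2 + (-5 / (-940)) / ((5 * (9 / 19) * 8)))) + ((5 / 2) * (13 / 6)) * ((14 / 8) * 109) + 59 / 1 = 129194495490385 / 117682130832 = 1097.83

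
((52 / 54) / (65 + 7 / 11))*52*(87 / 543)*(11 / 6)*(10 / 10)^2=1186042 / 5292621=0.22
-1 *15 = -15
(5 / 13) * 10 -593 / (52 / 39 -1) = -23077 / 13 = -1775.15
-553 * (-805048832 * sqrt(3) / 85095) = 445192004096 * sqrt(3) / 85095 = 9061580.24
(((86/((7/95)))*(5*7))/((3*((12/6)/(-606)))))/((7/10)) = -41258500/7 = -5894071.43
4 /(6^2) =1 /9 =0.11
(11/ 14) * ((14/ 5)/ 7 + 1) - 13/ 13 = 1/ 10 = 0.10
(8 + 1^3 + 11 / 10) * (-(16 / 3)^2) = -12928 / 45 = -287.29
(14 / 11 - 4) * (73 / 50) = -219 / 55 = -3.98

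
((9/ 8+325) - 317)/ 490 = 73/ 3920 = 0.02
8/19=0.42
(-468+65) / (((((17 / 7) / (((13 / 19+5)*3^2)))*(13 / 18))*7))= -542376 / 323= -1679.18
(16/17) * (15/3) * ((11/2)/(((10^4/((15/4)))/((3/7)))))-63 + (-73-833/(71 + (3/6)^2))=-200352277/1356600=-147.69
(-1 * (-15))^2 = 225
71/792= 0.09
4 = 4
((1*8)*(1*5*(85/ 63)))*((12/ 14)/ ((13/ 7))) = 6800/ 273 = 24.91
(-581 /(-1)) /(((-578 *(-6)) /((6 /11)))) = 581 /6358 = 0.09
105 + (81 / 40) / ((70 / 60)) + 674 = 109303 / 140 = 780.74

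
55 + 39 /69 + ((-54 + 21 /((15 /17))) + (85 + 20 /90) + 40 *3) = 238658 /1035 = 230.59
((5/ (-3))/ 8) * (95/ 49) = -475/ 1176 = -0.40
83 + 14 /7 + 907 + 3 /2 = 993.50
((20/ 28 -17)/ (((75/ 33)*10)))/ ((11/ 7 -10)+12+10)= -33/ 625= -0.05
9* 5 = 45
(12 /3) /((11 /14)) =56 /11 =5.09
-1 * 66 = -66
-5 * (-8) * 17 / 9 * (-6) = -1360 / 3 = -453.33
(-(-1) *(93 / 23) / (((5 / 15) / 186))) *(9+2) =570834 / 23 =24818.87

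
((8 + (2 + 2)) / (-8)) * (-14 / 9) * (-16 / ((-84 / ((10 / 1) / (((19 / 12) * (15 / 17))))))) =544 / 171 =3.18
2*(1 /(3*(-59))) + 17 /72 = 955 /4248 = 0.22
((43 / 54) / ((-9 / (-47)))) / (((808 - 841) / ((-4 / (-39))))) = -4042 / 312741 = -0.01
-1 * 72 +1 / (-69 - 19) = -6337 / 88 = -72.01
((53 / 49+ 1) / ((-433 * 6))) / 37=-17 / 785029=-0.00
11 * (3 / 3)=11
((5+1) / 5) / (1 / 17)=102 / 5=20.40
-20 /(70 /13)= -26 /7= -3.71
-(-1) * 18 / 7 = 18 / 7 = 2.57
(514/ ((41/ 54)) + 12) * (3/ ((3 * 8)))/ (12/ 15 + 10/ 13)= 76505/ 1394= 54.88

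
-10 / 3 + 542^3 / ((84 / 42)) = 238830122 / 3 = 79610040.67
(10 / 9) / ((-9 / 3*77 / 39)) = -130 / 693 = -0.19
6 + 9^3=735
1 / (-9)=-1 / 9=-0.11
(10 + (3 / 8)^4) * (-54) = -1108107 / 2048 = -541.07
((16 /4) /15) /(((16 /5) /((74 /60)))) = 37 /360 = 0.10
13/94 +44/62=2471/2914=0.85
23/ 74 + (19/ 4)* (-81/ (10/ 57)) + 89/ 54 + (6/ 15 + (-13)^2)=-80787773/ 39960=-2021.72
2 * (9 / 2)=9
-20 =-20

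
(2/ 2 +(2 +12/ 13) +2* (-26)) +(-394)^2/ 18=1003409/ 117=8576.15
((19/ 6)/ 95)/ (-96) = -1/ 2880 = -0.00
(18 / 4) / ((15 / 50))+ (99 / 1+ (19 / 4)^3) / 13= 1975 / 64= 30.86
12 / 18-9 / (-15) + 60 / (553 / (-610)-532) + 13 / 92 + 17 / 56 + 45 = 41808649013 / 897201480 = 46.60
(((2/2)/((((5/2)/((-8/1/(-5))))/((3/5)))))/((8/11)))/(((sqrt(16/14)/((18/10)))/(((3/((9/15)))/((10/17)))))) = 5049 * sqrt(14)/2500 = 7.56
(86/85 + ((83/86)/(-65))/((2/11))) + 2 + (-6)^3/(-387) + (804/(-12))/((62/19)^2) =-51212633/18264766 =-2.80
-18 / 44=-9 / 22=-0.41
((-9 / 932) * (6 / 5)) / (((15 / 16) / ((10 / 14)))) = -72 / 8155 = -0.01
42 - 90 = -48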